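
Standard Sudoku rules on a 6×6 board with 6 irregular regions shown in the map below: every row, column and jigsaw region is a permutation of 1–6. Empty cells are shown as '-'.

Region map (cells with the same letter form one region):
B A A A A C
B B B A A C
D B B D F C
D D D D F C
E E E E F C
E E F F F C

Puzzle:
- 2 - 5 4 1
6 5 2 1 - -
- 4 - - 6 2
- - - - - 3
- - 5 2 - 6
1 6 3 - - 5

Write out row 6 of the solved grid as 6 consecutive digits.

r1c1 = 3: row 1 has {1,2,4,5}; col 1 has {1,6}; region has {2,4,5,6} → only 3 remains.
r1c3 = 6: row 1 has {1,2,3,4,5}; col 3 has {2,3,5}; region has {1,2,4,5} → only 6 remains.
r2c5 = 3: row 2 has {1,2,5,6}; col 5 has {4,6}; region has {1,2,4,5,6} → only 3 remains.
r2c6 = 4: row 2 has {1,2,3,5,6}; col 6 has {1,2,3,5,6}; region has {1,2,3,5,6} → only 4 remains.
r3c1 = 5: row 3 has {2,4,6}; col 1 has {1,3,6}; region has {} → only 5 remains.
r3c3 = 1: row 3 has {2,4,5,6}; col 3 has {2,3,5,6}; region has {2,3,4,5,6} → only 1 remains.
r3c4 = 3: row 3 has {1,2,4,5,6}; col 4 has {1,2,5}; region has {5} → only 3 remains.
r4c2 = 1: row 4 has {3}; col 2 has {2,4,5,6}; region has {3,5} → only 1 remains.
r4c3 = 4: row 4 has {1,3}; col 3 has {1,2,3,5,6}; region has {1,3,5} → only 4 remains.
r4c4 = 6: row 4 has {1,3,4}; col 4 has {1,2,3,5}; region has {1,3,4,5} → only 6 remains.
r5c1 = 4: row 5 has {2,5,6}; col 1 has {1,3,5,6}; region has {1,2,5,6} → only 4 remains.
r5c2 = 3: row 5 has {2,4,5,6}; col 2 has {1,2,4,5,6}; region has {1,2,4,5,6} → only 3 remains.
r5c5 = 1: row 5 has {2,3,4,5,6}; col 5 has {3,4,6}; region has {3,6} → only 1 remains.
r6c4 = 4: row 6 has {1,3,5,6}; col 4 has {1,2,3,5,6}; region has {1,3,6} → only 4 remains.
r6c5 = 2: row 6 has {1,3,4,5,6}; col 5 has {1,3,4,6}; region has {1,3,4,6} → only 2 remains.

163425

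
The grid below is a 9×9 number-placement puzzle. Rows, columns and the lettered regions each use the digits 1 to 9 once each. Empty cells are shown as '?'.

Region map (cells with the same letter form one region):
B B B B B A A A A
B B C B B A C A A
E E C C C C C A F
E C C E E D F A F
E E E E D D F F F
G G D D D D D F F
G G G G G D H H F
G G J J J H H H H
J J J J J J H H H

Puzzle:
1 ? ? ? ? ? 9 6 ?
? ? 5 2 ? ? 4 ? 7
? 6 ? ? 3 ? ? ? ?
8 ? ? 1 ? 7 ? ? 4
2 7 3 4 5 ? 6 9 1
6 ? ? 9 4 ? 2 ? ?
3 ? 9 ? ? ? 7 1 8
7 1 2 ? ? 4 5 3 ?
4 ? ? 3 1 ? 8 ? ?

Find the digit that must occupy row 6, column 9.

5

row 2, column 1 = 9: row 2 has {2,4,5,7}; col 1 has {1,2,3,4,6,7,8}; region has {1,2} → only 9 remains.
row 2, column 8 = 8: row 2 has {2,4,5,7,9}; col 8 has {1,3,6,9}; region has {6,7,9} → only 8 remains.
row 3, column 1 = 5: row 3 has {3,6}; col 1 has {1,2,3,4,6,7,8,9}; region has {1,2,3,4,6,7,8} → only 5 remains.
row 3, column 7 = 1: row 3 has {3,5,6}; col 7 has {2,4,5,6,7,8,9}; region has {3,4,5} → only 1 remains.
row 3, column 9 = 2: row 3 has {1,3,5,6}; col 9 has {1,4,7,8}; region has {1,4,6,8,9} → only 2 remains.
row 4, column 3 = 6: row 4 has {1,4,7,8}; col 3 has {2,3,5,9}; region has {1,3,4,5} → only 6 remains.
row 4, column 5 = 9: row 4 has {1,4,6,7,8}; col 5 has {1,3,4,5}; region has {1,2,3,4,5,6,7,8} → only 9 remains.
row 4, column 7 = 3: row 4 has {1,4,6,7,8,9}; col 7 has {1,2,4,5,6,7,8,9}; region has {1,2,4,6,8,9} → only 3 remains.
row 5, column 6 = 8: row 5 has {1,2,3,4,5,6,7,9}; col 6 has {4,7}; region has {2,4,5,7,9} → only 8 remains.
row 6, column 3 = 1: row 6 has {2,4,6,9}; col 3 has {2,3,5,6,9}; region has {2,4,5,7,8,9} → only 1 remains.
row 6, column 6 = 3: row 6 has {1,2,4,6,9}; col 6 has {4,7,8}; region has {1,2,4,5,7,8,9} → only 3 remains.
row 6, column 9 = 5: row 6 has {1,2,3,4,6,9}; col 9 has {1,2,4,7,8}; region has {1,2,3,4,6,8,9} → only 5 remains.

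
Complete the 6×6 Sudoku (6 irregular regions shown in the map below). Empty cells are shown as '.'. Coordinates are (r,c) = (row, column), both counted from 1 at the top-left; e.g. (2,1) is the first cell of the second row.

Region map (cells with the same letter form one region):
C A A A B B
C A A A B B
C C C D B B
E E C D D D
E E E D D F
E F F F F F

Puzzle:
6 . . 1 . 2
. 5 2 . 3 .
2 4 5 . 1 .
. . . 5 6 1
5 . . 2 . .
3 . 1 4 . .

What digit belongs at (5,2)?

1

(1,2) = 3: row 1 has {1,2,6}; col 2 has {4,5}; region has {1,2,5} → only 3 remains.
(1,3) = 4: row 1 has {1,2,3,6}; col 3 has {1,2,5}; region has {1,2,3,5} → only 4 remains.
(1,5) = 5: row 1 has {1,2,3,4,6}; col 5 has {1,3,6}; region has {1,2,3} → only 5 remains.
(2,1) = 1: row 2 has {2,3,5}; col 1 has {2,3,5,6}; region has {2,4,5,6} → only 1 remains.
(2,4) = 6: row 2 has {1,2,3,5}; col 4 has {1,2,4,5}; region has {1,2,3,4,5} → only 6 remains.
(2,6) = 4: row 2 has {1,2,3,5,6}; col 6 has {1,2}; region has {1,2,3,5} → only 4 remains.
(3,4) = 3: row 3 has {1,2,4,5}; col 4 has {1,2,4,5,6}; region has {1,2,5,6} → only 3 remains.
(3,6) = 6: row 3 has {1,2,3,4,5}; col 6 has {1,2,4}; region has {1,2,3,4,5} → only 6 remains.
(4,1) = 4: row 4 has {1,5,6}; col 1 has {1,2,3,5,6}; region has {3,5} → only 4 remains.
(4,2) = 2: row 4 has {1,4,5,6}; col 2 has {3,4,5}; region has {3,4,5} → only 2 remains.
(4,3) = 3: row 4 has {1,2,4,5,6}; col 3 has {1,2,4,5}; region has {1,2,4,5,6} → only 3 remains.
(5,3) = 6: row 5 has {2,5}; col 3 has {1,2,3,4,5}; region has {2,3,4,5} → only 6 remains.
(5,5) = 4: row 5 has {2,5,6}; col 5 has {1,3,5,6}; region has {1,2,3,5,6} → only 4 remains.
(5,6) = 3: row 5 has {2,4,5,6}; col 6 has {1,2,4,6}; region has {1,4} → only 3 remains.
(6,2) = 6: row 6 has {1,3,4}; col 2 has {2,3,4,5}; region has {1,3,4} → only 6 remains.
(6,5) = 2: row 6 has {1,3,4,6}; col 5 has {1,3,4,5,6}; region has {1,3,4,6} → only 2 remains.
(6,6) = 5: row 6 has {1,2,3,4,6}; col 6 has {1,2,3,4,6}; region has {1,2,3,4,6} → only 5 remains.
(5,2) = 1: row 5 has {2,3,4,5,6}; col 2 has {2,3,4,5,6}; region has {2,3,4,5,6} → only 1 remains.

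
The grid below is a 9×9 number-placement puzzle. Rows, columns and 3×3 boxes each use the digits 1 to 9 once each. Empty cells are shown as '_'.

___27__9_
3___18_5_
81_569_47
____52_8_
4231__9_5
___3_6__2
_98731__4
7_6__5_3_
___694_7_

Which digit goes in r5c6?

r1c6 = 3 (sole candidate).
r2c4 = 4 (sole candidate).
r2c9 = 6 (sole candidate).
r3c3 = 2 (sole candidate).
r3c7 = 3 (sole candidate).
r4c4 = 9 (sole candidate).
r5c5 = 8 (sole candidate).
r5c6 = 7: row 5 has {1,2,3,4,5,8,9}; col 6 has {1,2,3,4,5,6,8,9}; box has {1,2,3,5,6,8,9} → only 7 remains.

7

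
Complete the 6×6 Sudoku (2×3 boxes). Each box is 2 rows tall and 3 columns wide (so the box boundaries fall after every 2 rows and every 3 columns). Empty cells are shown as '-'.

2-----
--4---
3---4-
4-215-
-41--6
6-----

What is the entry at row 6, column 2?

row 3, column 6 = 2: row 3 has {3,4}; col 6 has {6}; box has {1,4,5} → only 2 remains.
row 4, column 2 = 6: row 4 has {1,2,4,5}; col 2 has {4}; box has {2,3,4} → only 6 remains.
row 4, column 6 = 3: row 4 has {1,2,4,5,6}; col 6 has {2,6}; box has {1,2,4,5} → only 3 remains.
row 5, column 1 = 5: row 5 has {1,4,6}; col 1 has {2,3,4,6}; box has {1,4,6} → only 5 remains.
row 6, column 3 = 3: row 6 has {6}; col 3 has {1,2,4}; box has {1,4,5,6} → only 3 remains.
row 2, column 1 = 1: row 2 has {4}; col 1 has {2,3,4,5,6}; box has {2,4} → only 1 remains.
row 2, column 6 = 5: row 2 has {1,4}; col 6 has {2,3,6}; box has {} → only 5 remains.
row 3, column 3 = 5: row 3 has {2,3,4}; col 3 has {1,2,3,4}; box has {2,3,4,6} → only 5 remains.
row 3, column 4 = 6: row 3 has {2,3,4,5}; col 4 has {1}; box has {1,2,3,4,5} → only 6 remains.
row 6, column 2 = 2: row 6 has {3,6}; col 2 has {4,6}; box has {1,3,4,5,6} → only 2 remains.

2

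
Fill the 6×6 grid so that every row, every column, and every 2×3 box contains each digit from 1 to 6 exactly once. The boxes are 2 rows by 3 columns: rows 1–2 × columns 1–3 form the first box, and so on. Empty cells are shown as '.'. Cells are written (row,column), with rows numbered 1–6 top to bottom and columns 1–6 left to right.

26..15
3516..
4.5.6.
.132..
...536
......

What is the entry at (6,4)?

4

(1,3) = 4: row 1 has {1,2,5,6}; col 3 has {1,3,5}; box has {1,2,3,5,6} → only 4 remains.
(1,4) = 3: row 1 has {1,2,4,5,6}; col 4 has {2,5,6}; box has {1,5,6} → only 3 remains.
(3,2) = 2: row 3 has {4,5,6}; col 2 has {1,5,6}; box has {1,3,4,5} → only 2 remains.
(3,4) = 1: row 3 has {2,4,5,6}; col 4 has {2,3,5,6}; box has {2,6} → only 1 remains.
(3,6) = 3: row 3 has {1,2,4,5,6}; col 6 has {5,6}; box has {1,2,6} → only 3 remains.
(4,1) = 6: row 4 has {1,2,3}; col 1 has {2,3,4}; box has {1,2,3,4,5} → only 6 remains.
(4,6) = 4: row 4 has {1,2,3,6}; col 6 has {3,5,6}; box has {1,2,3,6} → only 4 remains.
(5,1) = 1: row 5 has {3,5,6}; col 1 has {2,3,4,6}; box has {} → only 1 remains.
(5,2) = 4: row 5 has {1,3,5,6}; col 2 has {1,2,5,6}; box has {1} → only 4 remains.
(5,3) = 2: row 5 has {1,3,4,5,6}; col 3 has {1,3,4,5}; box has {1,4} → only 2 remains.
(6,1) = 5: row 6 has {}; col 1 has {1,2,3,4,6}; box has {1,2,4} → only 5 remains.
(6,2) = 3: row 6 has {5}; col 2 has {1,2,4,5,6}; box has {1,2,4,5} → only 3 remains.
(6,3) = 6: row 6 has {3,5}; col 3 has {1,2,3,4,5}; box has {1,2,3,4,5} → only 6 remains.
(6,4) = 4: row 6 has {3,5,6}; col 4 has {1,2,3,5,6}; box has {3,5,6} → only 4 remains.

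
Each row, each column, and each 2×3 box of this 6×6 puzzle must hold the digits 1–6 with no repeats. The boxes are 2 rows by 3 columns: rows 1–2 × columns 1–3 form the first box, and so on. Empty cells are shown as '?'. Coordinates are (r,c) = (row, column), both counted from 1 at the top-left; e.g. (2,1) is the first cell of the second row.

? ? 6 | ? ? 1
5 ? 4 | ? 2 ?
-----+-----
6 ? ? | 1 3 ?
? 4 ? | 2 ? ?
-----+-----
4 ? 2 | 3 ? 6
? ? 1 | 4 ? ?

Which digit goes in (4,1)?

1

(1,4) = 5: row 1 has {1,6}; col 4 has {1,2,3,4}; box has {1,2} → only 5 remains.
(1,5) = 4: row 1 has {1,5,6}; col 5 has {2,3}; box has {1,2,5} → only 4 remains.
(2,4) = 6: row 2 has {2,4,5}; col 4 has {1,2,3,4,5}; box has {1,2,4,5} → only 6 remains.
(2,6) = 3: row 2 has {2,4,5,6}; col 6 has {1,6}; box has {1,2,4,5,6} → only 3 remains.
(3,3) = 5: row 3 has {1,3,6}; col 3 has {1,2,4,6}; box has {4,6} → only 5 remains.
(3,6) = 4: row 3 has {1,3,5,6}; col 6 has {1,3,6}; box has {1,2,3} → only 4 remains.
(4,3) = 3: row 4 has {2,4}; col 3 has {1,2,4,5,6}; box has {4,5,6} → only 3 remains.
(4,6) = 5: row 4 has {2,3,4}; col 6 has {1,3,4,6}; box has {1,2,3,4} → only 5 remains.
(5,2) = 5: row 5 has {2,3,4,6}; col 2 has {4}; box has {1,2,4} → only 5 remains.
(5,5) = 1: row 5 has {2,3,4,5,6}; col 5 has {2,3,4}; box has {3,4,6} → only 1 remains.
(6,1) = 3: row 6 has {1,4}; col 1 has {4,5,6}; box has {1,2,4,5} → only 3 remains.
(6,2) = 6: row 6 has {1,3,4}; col 2 has {4,5}; box has {1,2,3,4,5} → only 6 remains.
(6,5) = 5: row 6 has {1,3,4,6}; col 5 has {1,2,3,4}; box has {1,3,4,6} → only 5 remains.
(6,6) = 2: row 6 has {1,3,4,5,6}; col 6 has {1,3,4,5,6}; box has {1,3,4,5,6} → only 2 remains.
(1,1) = 2: row 1 has {1,4,5,6}; col 1 has {3,4,5,6}; box has {4,5,6} → only 2 remains.
(1,2) = 3: row 1 has {1,2,4,5,6}; col 2 has {4,5,6}; box has {2,4,5,6} → only 3 remains.
(2,2) = 1: row 2 has {2,3,4,5,6}; col 2 has {3,4,5,6}; box has {2,3,4,5,6} → only 1 remains.
(3,2) = 2: row 3 has {1,3,4,5,6}; col 2 has {1,3,4,5,6}; box has {3,4,5,6} → only 2 remains.
(4,1) = 1: row 4 has {2,3,4,5}; col 1 has {2,3,4,5,6}; box has {2,3,4,5,6} → only 1 remains.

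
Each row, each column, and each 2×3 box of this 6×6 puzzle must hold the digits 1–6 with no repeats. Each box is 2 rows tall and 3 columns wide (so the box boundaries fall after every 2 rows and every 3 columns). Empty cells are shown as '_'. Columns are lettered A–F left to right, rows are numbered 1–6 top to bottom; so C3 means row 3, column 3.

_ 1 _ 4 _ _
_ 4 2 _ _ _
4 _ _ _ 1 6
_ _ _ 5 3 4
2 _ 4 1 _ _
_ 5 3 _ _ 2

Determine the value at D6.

C3 = 5: row 3 has {1,4,6}; col 3 has {2,3,4}; box has {4} → only 5 remains.
D3 = 2: row 3 has {1,4,5,6}; col 4 has {1,4,5}; box has {1,3,4,5,6} → only 2 remains.
B5 = 6: row 5 has {1,2,4}; col 2 has {1,4,5}; box has {2,3,4,5} → only 6 remains.
E5 = 5: row 5 has {1,2,4,6}; col 5 has {1,3}; box has {1,2} → only 5 remains.
F5 = 3: row 5 has {1,2,4,5,6}; col 6 has {2,4,6}; box has {1,2,5} → only 3 remains.
A6 = 1: row 6 has {2,3,5}; col 1 has {2,4}; box has {2,3,4,5,6} → only 1 remains.
D6 = 6: row 6 has {1,2,3,5}; col 4 has {1,2,4,5}; box has {1,2,3,5} → only 6 remains.

6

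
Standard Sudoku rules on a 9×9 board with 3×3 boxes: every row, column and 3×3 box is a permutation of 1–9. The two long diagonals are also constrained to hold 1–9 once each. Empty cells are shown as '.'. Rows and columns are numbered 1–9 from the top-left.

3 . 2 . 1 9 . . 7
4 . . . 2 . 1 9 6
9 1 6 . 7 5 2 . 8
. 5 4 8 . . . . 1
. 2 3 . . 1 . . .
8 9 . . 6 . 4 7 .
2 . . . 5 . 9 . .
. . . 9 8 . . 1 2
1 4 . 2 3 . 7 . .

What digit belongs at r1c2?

r1c2 = 8: row 1 has {1,2,3,7,9}; col 2 has {1,2,4,5,9}; box has {1,2,3,4,6,9} → only 8 remains.

8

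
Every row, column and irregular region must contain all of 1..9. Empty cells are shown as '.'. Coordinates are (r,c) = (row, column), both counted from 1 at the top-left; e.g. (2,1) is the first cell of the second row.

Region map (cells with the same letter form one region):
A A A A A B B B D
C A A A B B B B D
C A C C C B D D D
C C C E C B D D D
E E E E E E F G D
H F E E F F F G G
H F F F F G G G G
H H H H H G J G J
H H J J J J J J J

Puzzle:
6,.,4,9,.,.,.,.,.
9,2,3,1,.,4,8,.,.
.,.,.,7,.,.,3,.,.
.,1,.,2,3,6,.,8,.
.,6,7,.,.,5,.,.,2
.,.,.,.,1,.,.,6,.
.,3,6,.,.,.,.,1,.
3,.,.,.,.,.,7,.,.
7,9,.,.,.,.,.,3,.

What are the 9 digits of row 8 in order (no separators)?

341628759

(4,3) = 5: row 4 has {1,2,3,6,8}; col 3 has {3,4,6,7}; region has {1,3,7,9} → only 5 remains.
(4,1) = 4: row 4 has {1,2,3,5,6,8}; col 1 has {3,6,7,9}; region has {1,3,5,7,9} → only 4 remains.
(4,7) = 9: row 4 has {1,2,3,4,5,6,8}; col 7 has {3,7,8}; region has {2,3,8} → only 9 remains.
(4,9) = 7: row 4 has {1,2,3,4,5,6,8,9}; col 9 has {2}; region has {2,3,8,9} → only 7 remains.
(5,7) = 4: row 5 has {2,5,6,7}; col 7 has {3,7,8,9}; region has {1,3,6} → only 4 remains.
(5,8) = 9: row 5 has {2,4,5,6,7}; col 8 has {1,3,6,8}; region has {1,6} → only 9 remains.
(5,5) = 8: row 5 has {2,4,5,6,7,9}; col 5 has {1,3}; region has {2,5,6,7} → only 8 remains.
(6,3) = 9: row 6 has {1,6}; col 3 has {3,4,5,6,7}; region has {2,5,6,7,8} → only 9 remains.
(5,1) = 1: row 5 has {2,4,5,6,7,8,9}; col 1 has {3,4,6,7,9}; region has {2,5,6,7,8,9} → only 1 remains.
(5,4) = 3: row 5 has {1,2,4,5,6,7,8,9}; col 4 has {1,2,7,9}; region has {1,2,5,6,7,8,9} → only 3 remains.
(6,4) = 4: row 6 has {1,6,9}; col 4 has {1,2,3,7,9}; region has {1,2,3,5,6,7,8,9} → only 4 remains.
(1,6) = 3: in row 1, 3 can only go here (every other open cell in that row sees a 3).
(1,2) = 8: in row 1, 8 can only go here (every other open cell in that row sees an 8).
(3,2) = 5: row 3 has {3,7}; col 2 has {1,2,3,6,8,9}; region has {1,2,3,4,6,8,9} → only 5 remains.
(3,8) = 4: row 3 has {3,5,7}; col 8 has {1,3,6,8,9}; region has {2,3,7,8,9} → only 4 remains.
(6,2) = 7: row 6 has {1,4,6,9}; col 2 has {1,2,3,5,6,8,9}; region has {1,3,4,6} → only 7 remains.
(8,2) = 4: row 8 has {3,7}; col 2 has {1,2,3,5,6,7,8,9}; region has {3,7,9} → only 4 remains.
(1,5) = 7: row 1 has {3,4,6,8,9}; col 5 has {1,3,8}; region has {1,2,3,4,5,6,8,9} → only 7 remains.
(2,5) = 5: row 2 has {1,2,3,4,8,9}; col 5 has {1,3,7,8}; region has {3,4,6,8} → only 5 remains.
(2,8) = 7: row 2 has {1,2,3,4,5,8,9}; col 8 has {1,3,4,6,8,9}; region has {3,4,5,6,8} → only 7 remains.
(2,9) = 6: row 2 has {1,2,3,4,5,7,8,9}; col 9 has {2,7}; region has {2,3,4,7,8,9} → only 6 remains.
(3,9) = 1: row 3 has {3,4,5,7}; col 9 has {2,6,7}; region has {2,3,4,6,7,8,9} → only 1 remains.
(1,8) = 2: row 1 has {3,4,6,7,8,9}; col 8 has {1,3,4,6,7,8,9}; region has {3,4,5,6,7,8} → only 2 remains.
(1,9) = 5: row 1 has {2,3,4,6,7,8,9}; col 9 has {1,2,6,7}; region has {1,2,3,4,6,7,8,9} → only 5 remains.
(3,6) = 9: row 3 has {1,3,4,5,7}; col 6 has {3,4,5,6}; region has {2,3,4,5,6,7,8} → only 9 remains.
(8,8) = 5: row 8 has {3,4,7}; col 8 has {1,2,3,4,6,7,8,9}; region has {1,6,9} → only 5 remains.
(1,7) = 1: row 1 has {2,3,4,5,6,7,8,9}; col 7 has {3,4,7,8,9}; region has {2,3,4,5,6,7,8,9} → only 1 remains.
(7,7) = 2: row 7 has {1,3,6}; col 7 has {1,3,4,7,8,9}; region has {1,5,6,9} → only 2 remains.
(8,6) = 8: row 8 has {3,4,5,7}; col 6 has {3,4,5,6,9}; region has {1,2,5,6,9} → only 8 remains.
(8,9) = 9: row 8 has {3,4,5,7,8}; col 9 has {1,2,5,6,7}; region has {3,7} → only 9 remains.
(6,6) = 2: row 6 has {1,4,6,7,9}; col 6 has {3,4,5,6,8,9}; region has {1,3,4,6,7} → only 2 remains.
(6,7) = 5: row 6 has {1,2,4,6,7,9}; col 7 has {1,2,3,4,7,8,9}; region has {1,2,3,4,6,7} → only 5 remains.
(6,9) = 3: row 6 has {1,2,4,5,6,7,9}; col 9 has {1,2,5,6,7,9}; region has {1,2,5,6,8,9} → only 3 remains.
(7,4) = 8: row 7 has {1,2,3,6}; col 4 has {1,2,3,4,7,9}; region has {1,2,3,4,5,6,7} → only 8 remains.
(7,5) = 9: row 7 has {1,2,3,6,8}; col 5 has {1,3,5,7,8}; region has {1,2,3,4,5,6,7,8} → only 9 remains.
(7,6) = 7: row 7 has {1,2,3,6,8,9}; col 6 has {2,3,4,5,6,8,9}; region has {1,2,3,5,6,8,9} → only 7 remains.
(7,9) = 4: row 7 has {1,2,3,6,7,8,9}; col 9 has {1,2,3,5,6,7,9}; region has {1,2,3,5,6,7,8,9} → only 4 remains.
(8,4) = 6: row 8 has {3,4,5,7,8,9}; col 4 has {1,2,3,4,7,8,9}; region has {3,4,7,9} → only 6 remains.
(8,5) = 2: row 8 has {3,4,5,6,7,8,9}; col 5 has {1,3,5,7,8,9}; region has {3,4,6,7,9} → only 2 remains.
(9,4) = 5: row 9 has {3,7,9}; col 4 has {1,2,3,4,6,7,8,9}; region has {3,7,9} → only 5 remains.
(9,6) = 1: row 9 has {3,5,7,9}; col 6 has {2,3,4,5,6,7,8,9}; region has {3,5,7,9} → only 1 remains.
(9,7) = 6: row 9 has {1,3,5,7,9}; col 7 has {1,2,3,4,5,7,8,9}; region has {1,3,5,7,9} → only 6 remains.
(9,9) = 8: row 9 has {1,3,5,6,7,9}; col 9 has {1,2,3,4,5,6,7,9}; region has {1,3,5,6,7,9} → only 8 remains.
(3,5) = 6: row 3 has {1,3,4,5,7,9}; col 5 has {1,2,3,5,7,8,9}; region has {1,3,4,5,7,9} → only 6 remains.
(6,1) = 8: row 6 has {1,2,3,4,5,6,7,9}; col 1 has {1,3,4,6,7,9}; region has {2,3,4,6,7,9} → only 8 remains.
(7,1) = 5: row 7 has {1,2,3,4,6,7,8,9}; col 1 has {1,3,4,6,7,8,9}; region has {2,3,4,6,7,8,9} → only 5 remains.
(8,3) = 1: row 8 has {2,3,4,5,6,7,8,9}; col 3 has {3,4,5,6,7,9}; region has {2,3,4,5,6,7,8,9} → only 1 remains.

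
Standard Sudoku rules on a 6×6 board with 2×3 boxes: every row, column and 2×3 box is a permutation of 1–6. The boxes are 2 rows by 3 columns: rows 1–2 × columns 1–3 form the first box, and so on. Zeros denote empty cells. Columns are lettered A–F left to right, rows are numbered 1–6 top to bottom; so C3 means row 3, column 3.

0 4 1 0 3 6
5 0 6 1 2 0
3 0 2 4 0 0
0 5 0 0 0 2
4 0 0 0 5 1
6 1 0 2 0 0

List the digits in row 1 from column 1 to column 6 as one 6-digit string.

241536

A1 = 2: row 1 has {1,3,4,6}; col 1 has {3,4,5,6}; box has {1,4,5,6} → only 2 remains.
D1 = 5: row 1 has {1,2,3,4,6}; col 4 has {1,2,4}; box has {1,2,3,6} → only 5 remains.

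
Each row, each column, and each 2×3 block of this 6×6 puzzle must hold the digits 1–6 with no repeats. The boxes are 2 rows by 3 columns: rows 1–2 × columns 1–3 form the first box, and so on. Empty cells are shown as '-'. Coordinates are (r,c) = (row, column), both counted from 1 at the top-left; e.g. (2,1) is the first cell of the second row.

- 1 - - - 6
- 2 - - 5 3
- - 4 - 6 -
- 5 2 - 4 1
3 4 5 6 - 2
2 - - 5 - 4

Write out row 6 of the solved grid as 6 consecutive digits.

(1,3) = 3 (sole candidate).
(1,5) = 2 (sole candidate).
(2,3) = 6 (sole candidate).
(3,1) = 1 (sole candidate).
(3,2) = 3 (sole candidate).
(3,4) = 2 (sole candidate).
(3,6) = 5 (sole candidate).
(4,1) = 6 (sole candidate).
(4,4) = 3 (sole candidate).
(5,5) = 1 (sole candidate).
(6,2) = 6: row 6 has {2,4,5}; col 2 has {1,2,3,4,5}; box has {2,3,4,5} → only 6 remains.
(6,3) = 1: row 6 has {2,4,5,6}; col 3 has {2,3,4,5,6}; box has {2,3,4,5,6} → only 1 remains.
(6,5) = 3: row 6 has {1,2,4,5,6}; col 5 has {1,2,4,5,6}; box has {1,2,4,5,6} → only 3 remains.

261534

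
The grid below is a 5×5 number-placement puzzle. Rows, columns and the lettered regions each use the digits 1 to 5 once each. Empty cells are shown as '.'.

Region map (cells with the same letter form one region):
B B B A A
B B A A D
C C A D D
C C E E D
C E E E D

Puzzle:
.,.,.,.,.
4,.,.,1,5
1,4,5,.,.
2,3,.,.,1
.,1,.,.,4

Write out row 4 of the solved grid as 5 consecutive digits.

r2c2 = 2: row 2 has {1,4,5}; col 2 has {1,3,4}; region has {4} → only 2 remains.
r2c3 = 3: row 2 has {1,2,4,5}; col 3 has {5}; region has {1,5} → only 3 remains.
r4c3 = 4: row 4 has {1,2,3}; col 3 has {3,5}; region has {1} → only 4 remains.
r4c4 = 5: row 4 has {1,2,3,4}; col 4 has {1}; region has {1,4} → only 5 remains.

23451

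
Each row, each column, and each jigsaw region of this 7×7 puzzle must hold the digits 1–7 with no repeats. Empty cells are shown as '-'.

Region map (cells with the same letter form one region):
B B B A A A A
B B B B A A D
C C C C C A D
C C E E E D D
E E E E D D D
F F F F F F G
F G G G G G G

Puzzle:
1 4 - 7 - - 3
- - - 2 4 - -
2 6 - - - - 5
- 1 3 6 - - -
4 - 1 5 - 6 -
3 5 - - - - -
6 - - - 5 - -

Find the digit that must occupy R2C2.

R3C6 = 1: row 3 has {2,5,6}; col 6 has {6}; region has {3,4,7} → only 1 remains.
R2C6 = 5: row 2 has {2,4}; col 6 has {1,6}; region has {1,3,4,7} → only 5 remains.
R1C6 = 2: row 1 has {1,3,4,7}; col 6 has {1,5,6}; region has {1,3,4,5,7} → only 2 remains.
R2C1 = 7: row 2 has {2,4,5}; col 1 has {1,2,3,4,6}; region has {1,2,4} → only 7 remains.
R2C2 = 3: row 2 has {2,4,5,7}; col 2 has {1,4,5,6}; region has {1,2,4,7} → only 3 remains.

3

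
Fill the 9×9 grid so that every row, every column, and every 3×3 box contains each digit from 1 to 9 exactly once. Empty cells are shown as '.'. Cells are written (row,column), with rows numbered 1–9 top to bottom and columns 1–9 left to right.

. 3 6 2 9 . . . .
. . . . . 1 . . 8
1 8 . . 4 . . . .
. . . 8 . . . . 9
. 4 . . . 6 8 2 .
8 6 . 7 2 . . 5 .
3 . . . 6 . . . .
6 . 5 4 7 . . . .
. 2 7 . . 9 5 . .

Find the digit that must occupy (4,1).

2

(9,1) = 4 (sole candidate).
(1,6) = 8 (hidden single in row 1).
(6,3) = 9 (hidden single in row 6).
(3,3) = 2 (sole candidate).
(2,3) = 4 (sole candidate).
(2,7) = 2 (hidden single in row 2).
(4,1) = 2: in row 4, 2 can only go here (every other open cell in that row sees a 2).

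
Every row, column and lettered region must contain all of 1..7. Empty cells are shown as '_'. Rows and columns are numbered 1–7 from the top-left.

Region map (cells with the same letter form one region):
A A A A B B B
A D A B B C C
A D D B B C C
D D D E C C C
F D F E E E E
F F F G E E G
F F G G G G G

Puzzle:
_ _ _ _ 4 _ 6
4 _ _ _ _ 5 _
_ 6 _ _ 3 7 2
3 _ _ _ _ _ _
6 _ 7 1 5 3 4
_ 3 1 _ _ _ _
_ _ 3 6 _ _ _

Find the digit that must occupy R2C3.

6

R3C4 = 5 (sole candidate).
R4C7 = 1 (sole candidate).
R5C2 = 2 (sole candidate).
R2C7 = 3 (sole candidate).
R3C1 = 1 (sole candidate).
R3C3 = 4 (sole candidate).
R4C3 = 5 (sole candidate).
R4C5 = 6 (sole candidate).
R4C6 = 4 (sole candidate).
R1C3 = 2 (sole candidate).
R1C6 = 1 (sole candidate).
R2C3 = 6: row 2 has {3,4,5}; col 3 has {1,2,3,4,5,7}; region has {1,2,4} → only 6 remains.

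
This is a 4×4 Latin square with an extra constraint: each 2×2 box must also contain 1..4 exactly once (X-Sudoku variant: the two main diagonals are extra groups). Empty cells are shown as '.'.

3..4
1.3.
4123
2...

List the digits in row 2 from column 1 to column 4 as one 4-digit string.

1432

row 1, column 2 = 2 (sole candidate).
row 1, column 3 = 1 (sole candidate).
row 2, column 2 = 4: row 2 has {1,3}; col 2 has {1,2}; box has {1,2,3}; main diagonal has {2,3} → only 4 remains.
row 2, column 4 = 2: row 2 has {1,3,4}; col 4 has {3,4}; box has {1,3,4} → only 2 remains.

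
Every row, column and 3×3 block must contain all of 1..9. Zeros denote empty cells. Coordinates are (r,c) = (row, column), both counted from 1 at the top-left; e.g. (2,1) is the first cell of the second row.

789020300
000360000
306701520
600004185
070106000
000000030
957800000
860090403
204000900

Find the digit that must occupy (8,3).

1

(1,6) = 5: row 1 has {2,3,7,8,9}; col 6 has {1,4,6}; box has {1,2,3,6,7} → only 5 remains.
(3,2) = 4: row 3 has {1,2,3,5,6,7}; col 2 has {5,6,7,8}; box has {3,6,7,8,9} → only 4 remains.
(3,5) = 8: row 3 has {1,2,3,4,5,6,7}; col 5 has {2,6,9}; box has {1,2,3,5,6,7} → only 8 remains.
(3,9) = 9: row 3 has {1,2,3,4,5,6,7,8}; col 9 has {3,5}; box has {2,3,5} → only 9 remains.
(5,7) = 2: row 5 has {1,6,7}; col 7 has {1,3,4,5,9}; box has {1,3,5,8} → only 2 remains.
(5,9) = 4: row 5 has {1,2,6,7}; col 9 has {3,5,9}; box has {1,2,3,5,8} → only 4 remains.
(7,7) = 6: row 7 has {5,7,8,9}; col 7 has {1,2,3,4,5,9}; box has {3,4,9} → only 6 remains.
(7,8) = 1: row 7 has {5,6,7,8,9}; col 8 has {2,3,8}; box has {3,4,6,9} → only 1 remains.
(7,9) = 2: row 7 has {1,5,6,7,8,9}; col 9 has {3,4,5,9}; box has {1,3,4,6,9} → only 2 remains.
(8,3) = 1: row 8 has {3,4,6,8,9}; col 3 has {4,6,7,9}; box has {2,4,5,6,7,8,9} → only 1 remains.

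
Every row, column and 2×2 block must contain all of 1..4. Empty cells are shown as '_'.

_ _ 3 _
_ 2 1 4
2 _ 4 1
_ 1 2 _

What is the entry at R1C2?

R1C2 = 4: row 1 has {3}; col 2 has {1,2}; box has {2} → only 4 remains.

4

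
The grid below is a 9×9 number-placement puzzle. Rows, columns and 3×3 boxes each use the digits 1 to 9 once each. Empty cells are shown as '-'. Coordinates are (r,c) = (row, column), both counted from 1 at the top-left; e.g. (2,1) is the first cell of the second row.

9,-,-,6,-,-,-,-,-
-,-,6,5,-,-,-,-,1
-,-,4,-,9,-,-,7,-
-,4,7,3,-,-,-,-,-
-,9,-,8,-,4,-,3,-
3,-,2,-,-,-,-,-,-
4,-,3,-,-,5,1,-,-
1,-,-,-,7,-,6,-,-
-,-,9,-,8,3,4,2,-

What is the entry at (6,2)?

1

(9,4) = 1 (sole candidate).
(3,4) = 2 (sole candidate).
(7,4) = 9 (sole candidate).
(7,8) = 8 (sole candidate).
(7,9) = 7 (sole candidate).
(8,4) = 4 (sole candidate).
(8,6) = 2 (sole candidate).
(9,9) = 5 (sole candidate).
(6,4) = 7 (sole candidate).
(7,5) = 6 (sole candidate).
(8,8) = 9 (sole candidate).
(8,9) = 3 (sole candidate).
(2,8) = 4 (sole candidate).
(7,2) = 2 (sole candidate).
(1,8) = 5 (sole candidate).
(2,5) = 3 (sole candidate).
(1,5) = 4 (hidden single in row 1).
(2,7) = 9 (hidden single in row 2).
(2,1) = 2 (hidden single in row 2).
(3,9) = 6 (hidden single in row 3).
(5,9) = 2 (sole candidate).
(1,9) = 8 (sole candidate).
(3,7) = 3 (sole candidate).
(4,9) = 9 (sole candidate).
(6,9) = 4 (sole candidate).
(1,3) = 1 (sole candidate).
(1,6) = 7 (sole candidate).
(1,7) = 2 (sole candidate).
(2,6) = 8 (sole candidate).
(3,6) = 1 (sole candidate).
(4,6) = 6 (sole candidate).
(4,8) = 1 (sole candidate).
(5,3) = 5 (sole candidate).
(5,5) = 1 (sole candidate).
(5,7) = 7 (sole candidate).
(6,5) = 5 (sole candidate).
(6,6) = 9 (sole candidate).
(6,7) = 8 (sole candidate).
(6,8) = 6 (sole candidate).
(8,3) = 8 (sole candidate).
(1,2) = 3 (sole candidate).
(2,2) = 7 (sole candidate).
(4,1) = 8 (sole candidate).
(4,5) = 2 (sole candidate).
(4,7) = 5 (sole candidate).
(5,1) = 6 (sole candidate).
(6,2) = 1: row 6 has {2,3,4,5,6,7,8,9}; col 2 has {2,3,4,7,9}; box has {2,3,4,5,6,7,8,9} → only 1 remains.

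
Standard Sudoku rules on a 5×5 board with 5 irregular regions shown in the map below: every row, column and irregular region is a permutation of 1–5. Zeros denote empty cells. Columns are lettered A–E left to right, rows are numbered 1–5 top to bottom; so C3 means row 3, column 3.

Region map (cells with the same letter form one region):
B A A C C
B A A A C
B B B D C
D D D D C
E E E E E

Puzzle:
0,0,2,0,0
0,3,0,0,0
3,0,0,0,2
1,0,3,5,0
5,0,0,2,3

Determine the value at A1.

A1 = 4: row 1 has {2}; col 1 has {1,3,5}; region has {3} → only 4 remains.

4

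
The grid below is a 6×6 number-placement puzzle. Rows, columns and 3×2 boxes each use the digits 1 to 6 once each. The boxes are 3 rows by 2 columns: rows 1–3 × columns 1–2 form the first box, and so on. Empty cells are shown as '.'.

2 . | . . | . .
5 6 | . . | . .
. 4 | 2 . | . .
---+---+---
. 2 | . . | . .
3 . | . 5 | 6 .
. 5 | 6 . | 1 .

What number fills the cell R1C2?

3

R3C1 = 1: row 3 has {2,4}; col 1 has {2,3,5}; box has {2,4,5,6} → only 1 remains.
R5C2 = 1: row 5 has {3,5,6}; col 2 has {2,4,5,6}; box has {2,3,5} → only 1 remains.
R5C3 = 4: row 5 has {1,3,5,6}; col 3 has {2,6}; box has {5,6} → only 4 remains.
R5C6 = 2: row 5 has {1,3,4,5,6}; col 6 has {}; box has {1,6} → only 2 remains.
R6C1 = 4: row 6 has {1,5,6}; col 1 has {1,2,3,5}; box has {1,2,3,5} → only 4 remains.
R6C6 = 3: row 6 has {1,4,5,6}; col 6 has {2}; box has {1,2,6} → only 3 remains.
R1C2 = 3: row 1 has {2}; col 2 has {1,2,4,5,6}; box has {1,2,4,5,6} → only 3 remains.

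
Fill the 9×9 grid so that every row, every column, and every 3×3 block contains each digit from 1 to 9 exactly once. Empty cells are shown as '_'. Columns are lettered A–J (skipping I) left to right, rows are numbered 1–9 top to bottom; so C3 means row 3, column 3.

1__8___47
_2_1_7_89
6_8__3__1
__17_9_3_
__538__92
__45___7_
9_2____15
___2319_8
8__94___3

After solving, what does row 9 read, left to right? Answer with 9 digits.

C2 = 3: row 2 has {1,2,7,8,9}; col 3 has {1,2,4,5,8}; box has {1,2,6,8} → only 3 remains.
D3 = 4: row 3 has {1,3,6,8}; col 4 has {1,2,3,5,7,8,9}; box has {1,3,7,8} → only 4 remains.
A4 = 2: row 4 has {1,3,7,9}; col 1 has {1,6,8,9}; box has {1,4,5} → only 2 remains.
E4 = 6: row 4 has {1,2,3,7,9}; col 5 has {3,4,8}; box has {3,5,7,8,9} → only 6 remains.
J4 = 4: row 4 has {1,2,3,6,7,9}; col 9 has {1,2,3,5,7,8,9}; box has {2,3,7,9} → only 4 remains.
A5 = 7: row 5 has {2,3,5,8,9}; col 1 has {1,2,6,8,9}; box has {1,2,4,5} → only 7 remains.
B5 = 6: row 5 has {2,3,5,7,8,9}; col 2 has {2}; box has {1,2,4,5,7} → only 6 remains.
F5 = 4: row 5 has {2,3,5,6,7,8,9}; col 6 has {1,3,7,9}; box has {3,5,6,7,8,9} → only 4 remains.
G5 = 1: row 5 has {2,3,4,5,6,7,8,9}; col 7 has {9}; box has {2,3,4,7,9} → only 1 remains.
A6 = 3: row 6 has {4,5,7}; col 1 has {1,2,6,7,8,9}; box has {1,2,4,5,6,7} → only 3 remains.
F6 = 2: row 6 has {3,4,5,7}; col 6 has {1,3,4,7,9}; box has {3,4,5,6,7,8,9} → only 2 remains.
J6 = 6: row 6 has {2,3,4,5,7}; col 9 has {1,2,3,4,5,7,8,9}; box has {1,2,3,4,7,9} → only 6 remains.
D7 = 6: row 7 has {1,2,5,9}; col 4 has {1,2,3,4,5,7,8,9}; box has {1,2,3,4,9} → only 6 remains.
E7 = 7: row 7 has {1,2,5,6,9}; col 5 has {3,4,6,8}; box has {1,2,3,4,6,9} → only 7 remains.
F7 = 8: row 7 has {1,2,5,6,7,9}; col 6 has {1,2,3,4,7,9}; box has {1,2,3,4,6,7,9} → only 8 remains.
G7 = 4: row 7 has {1,2,5,6,7,8,9}; col 7 has {1,9}; box has {1,3,5,8,9} → only 4 remains.
H8 = 6: row 8 has {1,2,3,8,9}; col 8 has {1,3,4,7,8,9}; box has {1,3,4,5,8,9} → only 6 remains.
F9 = 5: row 9 has {3,4,8,9}; col 6 has {1,2,3,4,7,8,9}; box has {1,2,3,4,6,7,8,9} → only 5 remains.
H9 = 2: row 9 has {3,4,5,8,9}; col 8 has {1,3,4,6,7,8,9}; box has {1,3,4,5,6,8,9} → only 2 remains.
C1 = 9: row 1 has {1,4,7,8}; col 3 has {1,2,3,4,5,8}; box has {1,2,3,6,8} → only 9 remains.
F1 = 6: row 1 has {1,4,7,8,9}; col 6 has {1,2,3,4,5,7,8,9}; box has {1,3,4,7,8} → only 6 remains.
E2 = 5: row 2 has {1,2,3,7,8,9}; col 5 has {3,4,6,7,8}; box has {1,3,4,6,7,8} → only 5 remains.
G2 = 6: row 2 has {1,2,3,5,7,8,9}; col 7 has {1,4,9}; box has {1,4,7,8,9} → only 6 remains.
H3 = 5: row 3 has {1,3,4,6,8}; col 8 has {1,2,3,4,6,7,8,9}; box has {1,4,6,7,8,9} → only 5 remains.
B4 = 8: row 4 has {1,2,3,4,6,7,9}; col 2 has {2,6}; box has {1,2,3,4,5,6,7} → only 8 remains.
G4 = 5: row 4 has {1,2,3,4,6,7,8,9}; col 7 has {1,4,6,9}; box has {1,2,3,4,6,7,9} → only 5 remains.
B6 = 9: row 6 has {2,3,4,5,6,7}; col 2 has {2,6,8}; box has {1,2,3,4,5,6,7,8} → only 9 remains.
E6 = 1: row 6 has {2,3,4,5,6,7,9}; col 5 has {3,4,5,6,7,8}; box has {2,3,4,5,6,7,8,9} → only 1 remains.
G6 = 8: row 6 has {1,2,3,4,5,6,7,9}; col 7 has {1,4,5,6,9}; box has {1,2,3,4,5,6,7,9} → only 8 remains.
B7 = 3: row 7 has {1,2,4,5,6,7,8,9}; col 2 has {2,6,8,9}; box has {2,8,9} → only 3 remains.
C8 = 7: row 8 has {1,2,3,6,8,9}; col 3 has {1,2,3,4,5,8,9}; box has {2,3,8,9} → only 7 remains.
B9 = 1: row 9 has {2,3,4,5,8,9}; col 2 has {2,3,6,8,9}; box has {2,3,7,8,9} → only 1 remains.
C9 = 6: row 9 has {1,2,3,4,5,8,9}; col 3 has {1,2,3,4,5,7,8,9}; box has {1,2,3,7,8,9} → only 6 remains.
G9 = 7: row 9 has {1,2,3,4,5,6,8,9}; col 7 has {1,4,5,6,8,9}; box has {1,2,3,4,5,6,8,9} → only 7 remains.

816945723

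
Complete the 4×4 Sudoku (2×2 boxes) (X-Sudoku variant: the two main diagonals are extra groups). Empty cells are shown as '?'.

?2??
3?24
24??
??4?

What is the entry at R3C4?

1

R2C2 = 1: row 2 has {2,3,4}; col 2 has {2,4}; box has {2,3}; main diagonal has {} → only 1 remains.
R3C3 = 3: row 3 has {2,4}; col 3 has {2,4}; box has {4}; main diagonal has {1} → only 3 remains.
R3C4 = 1: row 3 has {2,3,4}; col 4 has {4}; box has {3,4} → only 1 remains.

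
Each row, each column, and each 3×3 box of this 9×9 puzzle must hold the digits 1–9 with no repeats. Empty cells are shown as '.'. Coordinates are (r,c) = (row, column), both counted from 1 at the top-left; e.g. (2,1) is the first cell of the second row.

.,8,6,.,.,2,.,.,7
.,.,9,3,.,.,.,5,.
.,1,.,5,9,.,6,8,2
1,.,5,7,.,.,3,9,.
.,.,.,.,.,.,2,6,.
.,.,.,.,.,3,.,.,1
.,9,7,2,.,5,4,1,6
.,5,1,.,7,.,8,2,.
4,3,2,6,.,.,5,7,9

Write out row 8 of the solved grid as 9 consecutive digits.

(2,7) = 1: row 2 has {3,5,9}; col 7 has {2,3,4,5,6,8}; box has {2,5,6,7,8} → only 1 remains.
(2,9) = 4: row 2 has {1,3,5,9}; col 9 has {1,2,6,7,9}; box has {1,2,5,6,7,8} → only 4 remains.
(4,9) = 8: row 4 has {1,3,5,7,9}; col 9 has {1,2,4,6,7,9}; box has {1,2,3,6,9} → only 8 remains.
(5,9) = 5: row 5 has {2,6}; col 9 has {1,2,4,6,7,8,9}; box has {1,2,3,6,8,9} → only 5 remains.
(6,7) = 7: row 6 has {1,3}; col 7 has {1,2,3,4,5,6,8}; box has {1,2,3,5,6,8,9} → only 7 remains.
(6,8) = 4: row 6 has {1,3,7}; col 8 has {1,2,5,6,7,8,9}; box has {1,2,3,5,6,7,8,9} → only 4 remains.
(7,1) = 8: row 7 has {1,2,4,5,6,7,9}; col 1 has {1,4}; box has {1,2,3,4,5,7,9} → only 8 remains.
(7,5) = 3: row 7 has {1,2,4,5,6,7,8,9}; col 5 has {7,9}; box has {2,5,6,7} → only 3 remains.
(8,1) = 6: row 8 has {1,2,5,7,8}; col 1 has {1,4,8}; box has {1,2,3,4,5,7,8,9} → only 6 remains.
(8,9) = 3: row 8 has {1,2,5,6,7,8}; col 9 has {1,2,4,5,6,7,8,9}; box has {1,2,4,5,6,7,8,9} → only 3 remains.
(1,7) = 9: row 1 has {2,6,7,8}; col 7 has {1,2,3,4,5,6,7,8}; box has {1,2,4,5,6,7,8} → only 9 remains.
(1,8) = 3: row 1 has {2,6,7,8,9}; col 8 has {1,2,4,5,6,7,8,9}; box has {1,2,4,5,6,7,8,9} → only 3 remains.
(6,3) = 8: row 6 has {1,3,4,7}; col 3 has {1,2,5,6,7,9}; box has {1,5} → only 8 remains.
(6,4) = 9: row 6 has {1,3,4,7,8}; col 4 has {2,3,5,6,7}; box has {3,7} → only 9 remains.
(8,4) = 4: row 8 has {1,2,3,5,6,7,8}; col 4 has {2,3,5,6,7,9}; box has {2,3,5,6,7} → only 4 remains.
(8,6) = 9: row 8 has {1,2,3,4,5,6,7,8}; col 6 has {2,3,5}; box has {2,3,4,5,6,7} → only 9 remains.

651479823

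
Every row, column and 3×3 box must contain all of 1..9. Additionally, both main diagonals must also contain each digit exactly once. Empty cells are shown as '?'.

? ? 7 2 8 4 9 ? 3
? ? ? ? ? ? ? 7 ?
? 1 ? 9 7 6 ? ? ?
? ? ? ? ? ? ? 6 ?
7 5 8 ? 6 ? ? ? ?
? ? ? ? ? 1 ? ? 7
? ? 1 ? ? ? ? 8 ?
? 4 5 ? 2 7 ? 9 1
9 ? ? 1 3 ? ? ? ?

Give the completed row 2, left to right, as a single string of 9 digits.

489315672

R1C1 = 5: row 1 has {2,3,4,7,8,9}; col 1 has {7,9}; box has {1,7}; main diagonal has {1,6,9} → only 5 remains.
R1C2 = 6: row 1 has {2,3,4,5,7,8,9}; col 2 has {1,4,5}; box has {1,5,7} → only 6 remains.
R1C8 = 1: row 1 has {2,3,4,5,6,7,8,9}; col 8 has {6,7,8,9}; box has {3,7,9} → only 1 remains.
R2C5 = 1: in row 2, 1 can only go here (every other open cell in that row sees a 1).
R2C3 = 9: in row 2, 9 can only go here (every other open cell in that row sees a 9).
R4C4 = 7: in row 4, 7 can only go here (every other open cell in that row sees a 7).
R5C7 = 1: in row 5, 1 can only go here (every other open cell in that row sees a 1).
R4C1 = 1: in row 4, 1 can only go here (every other open cell in that row sees a 1).
R7C2 = 7: in row 7, 7 can only go here (every other open cell in that row sees a 7).
R9C7 = 7: in row 9, 7 can only go here (every other open cell in that row sees a 7).
R9C3 = 6: in row 9, 6 can only go here (every other open cell in that row sees a 6).
R6C1 = 6: in row 6, 6 can only go here (every other open cell in that row sees a 6).
R2C2 = 8: in main diagonal, 8 can only go here (every other open cell in that diagonal sees an 8).
R9C2 = 2: row 9 has {1,3,6,7,9}; col 2 has {1,4,5,6,7,8}; box has {1,4,5,6,7,9} → only 2 remains.
R9C9 = 4: row 9 has {1,2,3,6,7,9}; col 9 has {1,3,7}; box has {1,7,8,9}; main diagonal has {1,5,6,7,8,9} → only 4 remains.
R7C1 = 3: row 7 has {1,7,8}; col 1 has {1,5,6,7,9}; box has {1,2,4,5,6,7,9} → only 3 remains.
R7C7 = 2: row 7 has {1,3,7,8}; col 7 has {1,7,9}; box has {1,4,7,8,9}; main diagonal has {1,4,5,6,7,8,9} → only 2 remains.
R8C1 = 8: row 8 has {1,2,4,5,7,9}; col 1 has {1,3,5,6,7,9}; box has {1,2,3,4,5,6,7,9} → only 8 remains.
R8C4 = 6: row 8 has {1,2,4,5,7,8,9}; col 4 has {1,2,7,9}; box has {1,2,3,7} → only 6 remains.
R8C7 = 3: row 8 has {1,2,4,5,6,7,8,9}; col 7 has {1,2,7,9}; box has {1,2,4,7,8,9} → only 3 remains.
R9C8 = 5: row 9 has {1,2,3,4,6,7,9}; col 8 has {1,6,7,8,9}; box has {1,2,3,4,7,8,9} → only 5 remains.
R3C3 = 3: row 3 has {1,6,7,9}; col 3 has {1,5,6,7,8,9}; box has {1,5,6,7,8,9}; main diagonal has {1,2,4,5,6,7,8,9} → only 3 remains.
R7C9 = 6: row 7 has {1,2,3,7,8}; col 9 has {1,3,4,7}; box has {1,2,3,4,5,7,8,9} → only 6 remains.
R9C6 = 8: row 9 has {1,2,3,4,5,6,7,9}; col 6 has {1,4,6,7}; box has {1,2,3,6,7} → only 8 remains.
R2C7 = 6: in row 2, 6 can only go here (every other open cell in that row sees a 6).
R2C1 = 4: in row 2, 4 can only go here (every other open cell in that row sees a 4).
R3C1 = 2: row 3 has {1,3,6,7,9}; col 1 has {1,3,4,5,6,7,8,9}; box has {1,3,4,5,6,7,8,9} → only 2 remains.
R3C8 = 4: row 3 has {1,2,3,6,7,9}; col 8 has {1,5,6,7,8,9}; box has {1,3,6,7,9} → only 4 remains.
R2C9 = 2: in row 2, 2 can only go here (every other open cell in that row sees a 2).
R5C9 = 9: row 5 has {1,5,6,7,8}; col 9 has {1,2,3,4,6,7}; box has {1,6,7} → only 9 remains.
R4C2 = 3: in row 4, 3 can only go here (every other open cell in that row sees a 3).
R6C2 = 9: row 6 has {1,6,7}; col 2 has {1,2,3,4,5,6,7,8}; box has {1,3,5,6,7,8} → only 9 remains.
R4C5 = 9: in row 4, 9 can only go here (every other open cell in that row sees a 9).
R5C4 = 4: in row 5, 4 can only go here (every other open cell in that row sees a 4).
R6C5 = 5: row 6 has {1,6,7,9}; col 5 has {1,2,3,6,7,8,9}; box has {1,4,6,7,9} → only 5 remains.
R7C4 = 5: row 7 has {1,2,3,6,7,8}; col 4 has {1,2,4,6,7,9}; box has {1,2,3,6,7,8} → only 5 remains.
R7C5 = 4: row 7 has {1,2,3,5,6,7,8}; col 5 has {1,2,3,5,6,7,8,9}; box has {1,2,3,5,6,7,8} → only 4 remains.
R7C6 = 9: row 7 has {1,2,3,4,5,6,7,8}; col 6 has {1,4,6,7,8}; box has {1,2,3,4,5,6,7,8} → only 9 remains.
R2C4 = 3: row 2 has {1,2,4,6,7,8,9}; col 4 has {1,2,4,5,6,7,9}; box has {1,2,4,6,7,8,9} → only 3 remains.
R2C6 = 5: row 2 has {1,2,3,4,6,7,8,9}; col 6 has {1,4,6,7,8,9}; box has {1,2,3,4,6,7,8,9} → only 5 remains.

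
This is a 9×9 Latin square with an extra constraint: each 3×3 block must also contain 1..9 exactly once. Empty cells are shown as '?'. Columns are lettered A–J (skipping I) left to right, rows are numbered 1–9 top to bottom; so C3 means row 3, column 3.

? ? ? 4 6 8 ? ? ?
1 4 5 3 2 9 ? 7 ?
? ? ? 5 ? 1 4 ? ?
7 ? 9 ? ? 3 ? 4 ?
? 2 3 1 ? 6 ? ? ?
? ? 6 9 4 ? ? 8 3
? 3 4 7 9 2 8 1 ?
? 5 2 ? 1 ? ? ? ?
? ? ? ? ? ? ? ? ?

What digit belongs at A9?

C1 = 7 (sole candidate).
G2 = 6 (sole candidate).
J2 = 8 (sole candidate).
C3 = 8 (sole candidate).
E3 = 7 (sole candidate).
A6 = 5 (sole candidate).
B6 = 1 (sole candidate).
F6 = 7 (sole candidate).
G6 = 2 (sole candidate).
A7 = 6 (sole candidate).
J7 = 5 (sole candidate).
F8 = 4 (sole candidate).
C9 = 1 (sole candidate).
F9 = 5 (sole candidate).
B1 = 9 (sole candidate).
B3 = 6 (sole candidate).
B4 = 8 (sole candidate).
D4 = 2 (sole candidate).
E4 = 5 (sole candidate).
G4 = 1 (sole candidate).
J4 = 6 (sole candidate).
A5 = 4 (sole candidate).
E5 = 8 (sole candidate).
B9 = 7 (sole candidate).
E9 = 3 (sole candidate).
G9 = 9 (sole candidate).
J8 = 7 (sole candidate).
A9 = 8: row 9 has {1,3,5,7,9}; col 1 has {1,4,5,6,7}; box has {1,2,3,4,5,6,7} → only 8 remains.

8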